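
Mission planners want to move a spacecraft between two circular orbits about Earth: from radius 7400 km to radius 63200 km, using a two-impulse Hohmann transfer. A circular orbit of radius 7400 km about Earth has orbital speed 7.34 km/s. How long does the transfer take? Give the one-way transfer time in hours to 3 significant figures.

t = 9.17 hours

From the circular-orbit relation v² = μ/r at r = 7400 km: μ = v²r = (7.34)² × 7400 = 3.98679×10^5 km³/s².
The Hohmann ellipse has a_t = (r₁ + r₂)/2 = 35300 km.
Transfer time t = π√(a_t³/μ) = π√((35300)³ / 3.98679×10^5) = 33000 s.
Converting: 33000 s ÷ 3600 s/hour = 9.17 hours.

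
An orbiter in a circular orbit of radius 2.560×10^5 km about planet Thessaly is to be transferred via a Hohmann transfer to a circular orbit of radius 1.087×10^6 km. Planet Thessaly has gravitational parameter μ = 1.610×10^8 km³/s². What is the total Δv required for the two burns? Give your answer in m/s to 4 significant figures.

The Hohmann ellipse has a_t = (r₁ + r₂)/2 = 6.715×10^5 km.
Circular speed at r₁: v₁ = √(μ/r₁) = √(1.610×10^8/2.560×10^5) = 25.0780 km/s.
On the transfer ellipse at r₁, vis-viva gives v_p = √[μ(2/r₁ − 1/a_t)] = 31.9069 km/s.
First burn Δv₁ = |v_p − v₁| = 6.8289 km/s.
Circular speed at r₂: v₂ = √(μ/r₂) = 12.1702 km/s.
Transfer-orbit speed at r₂: v_a = √[μ(2/r₂ − 1/a_t)] = 7.51441 km/s.
Second burn Δv₂ = |v₂ − v_a| = 4.6558 km/s.
Total Δv = Δv₁ + Δv₂ = 11.48 km/s.

Δv = 11480 m/s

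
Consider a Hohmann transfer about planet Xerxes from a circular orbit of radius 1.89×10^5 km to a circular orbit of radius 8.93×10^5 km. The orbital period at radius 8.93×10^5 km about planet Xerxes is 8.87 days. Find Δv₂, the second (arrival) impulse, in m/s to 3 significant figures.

Δv₂ = 2990 m/s

From Kepler's third law T² = 4π²r³/μ at r = 8.93×10^5 km, T = 8.87 days = 8.87 × 86400 s = 7.66368×10^5 s: μ = 4π²r³/T² = 4.78674×10^7 km³/s².
Semi-major axis of the transfer orbit: a_t = (1.890×10^5 + 8.930×10^5)/2 = 5.410×10^5 km.
Circular speed at r = 8.930×10^5 km: v_c = √(μ/r) = 7.321 km/s.
Transfer-orbit speed at the same r (vis-viva, a = a_t): v_t = √[μ(2/r − 1/a_t)] = 4.327 km/s.
Δv₂ = |v_t − v_c| = |4.327 − 7.321| = 2.994 km/s.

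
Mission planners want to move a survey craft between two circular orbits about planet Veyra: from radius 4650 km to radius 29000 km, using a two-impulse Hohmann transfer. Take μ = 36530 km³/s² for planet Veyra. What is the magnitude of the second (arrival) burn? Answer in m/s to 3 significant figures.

Δv₂ = 532 m/s

The Hohmann ellipse has a_t = (r₁ + r₂)/2 = 16825 km.
Circular speed at r = 29000 km: v_c = √(μ/r) = 1.1223 km/s.
Transfer-orbit speed at the same r (vis-viva, a = a_t): v_t = √[μ(2/r − 1/a_t)] = 0.59003 km/s.
Δv₂ = |v_t − v_c| = |0.59003 − 1.1223| = 0.5323 km/s.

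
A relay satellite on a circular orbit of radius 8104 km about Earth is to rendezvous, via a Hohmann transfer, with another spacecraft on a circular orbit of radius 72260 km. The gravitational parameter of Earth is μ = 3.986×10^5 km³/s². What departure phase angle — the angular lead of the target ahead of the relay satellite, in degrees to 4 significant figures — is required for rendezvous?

The Hohmann ellipse has a_t = (r₁ + r₂)/2 = 40182 km.
The half-period of the transfer ellipse is t = π√(a_t³/μ) = 40080 s.
The target's mean motion on its circular orbit is ω₂ = √(μ/r₂³) = 3.2503×10^-5 rad/s.
Angle swept by the target during transfer: ω₂·t = 1.3027 rad = 74.64°.
The relay satellite traverses 180° on the transfer ellipse, so the target must lead by 180° − 74.64° = 105.4°.

φ = 105.4°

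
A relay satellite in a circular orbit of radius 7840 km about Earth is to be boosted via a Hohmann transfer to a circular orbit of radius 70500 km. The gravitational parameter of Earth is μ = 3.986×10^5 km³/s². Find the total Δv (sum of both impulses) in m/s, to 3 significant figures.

Δv = 3750 m/s

Transfer-ellipse semi-major axis a_t = (r₁ + r₂)/2 = (7840 + 70500)/2 = 39170 km.
Circular speed at r₁: v₁ = √(μ/r₁) = √(3.986×10^5/7840) = 7.130 km/s.
Transfer-orbit speed at r₁ (vis-viva equation): v_p = √[μ(2/r₁ − 1/a_t)] = 9.566 km/s.
First burn Δv₁ = |v_p − v₁| = 2.436 km/s.
Circular speed at r₂: v₂ = √(μ/r₂) = 2.378 km/s.
Transfer-orbit speed at r₂: v_a = √[μ(2/r₂ − 1/a_t)] = 1.064 km/s.
Second burn Δv₂ = |v₂ − v_a| = 1.314 km/s.
Total Δv = Δv₁ + Δv₂ = 3.750 km/s.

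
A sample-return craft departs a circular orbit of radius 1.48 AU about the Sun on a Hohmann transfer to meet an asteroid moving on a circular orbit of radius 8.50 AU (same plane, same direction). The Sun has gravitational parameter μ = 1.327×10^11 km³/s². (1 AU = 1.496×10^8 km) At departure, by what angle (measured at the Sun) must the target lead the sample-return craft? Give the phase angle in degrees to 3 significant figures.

In km: r₁ = 1.48 × 1.496×10^8 = 2.21408×10^8 km; r₂ = 8.50 × 1.496×10^8 = 1.2716×10^9 km.
The Hohmann ellipse has a_t = (r₁ + r₂)/2 = 7.46504×10^8 km.
Transfer time t = π√(a_t³/μ) = 1.759×10^8 s.
Target angular speed ω₂ = √(μ/r₂³) = 8.034×10^-9 rad/s.
Angle swept by the target during transfer: ω₂·t = 1.413 rad = 80.96°.
The sample-return craft traverses 180° on the transfer ellipse, so the target must lead by 180° − 80.96° = 99.0°.

φ = 99.0°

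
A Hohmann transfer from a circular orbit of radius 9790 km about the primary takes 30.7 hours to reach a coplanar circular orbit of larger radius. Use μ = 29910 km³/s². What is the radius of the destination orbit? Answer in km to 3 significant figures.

Transfer time t = 30.7 hours = 1.1052×10^5 s, and t = π√(a_t³/μ).
So a_t = (μ t²/π²)^(1/3) = (29910 × (1.1052×10^5)² / π²)^(1/3) = 33327 km.
Since a_t = (r₁ + r₂)/2, r₂ = 2a_t − r₁ = 2×33327 − 9790 = 56864 km.

r₂ = 56900 km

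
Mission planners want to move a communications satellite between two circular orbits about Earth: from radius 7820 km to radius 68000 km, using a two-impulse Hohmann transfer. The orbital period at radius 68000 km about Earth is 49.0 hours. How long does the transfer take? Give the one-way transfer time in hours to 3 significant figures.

t = 10.2 hours

From Kepler's third law T² = 4π²r³/μ at r = 68000 km, T = 49.0 hours = 49.0 × 3600 s = 1.764×10^5 s: μ = 4π²r³/T² = 3.98923×10^5 km³/s².
Transfer-ellipse semi-major axis a_t = (r₁ + r₂)/2 = (7820 + 68000)/2 = 37910 km.
Half the transfer-orbit period gives t = π√(a_t³/μ) = 36710 s.
Converting: 36710 s ÷ 3600 s/hour = 10.2 hours.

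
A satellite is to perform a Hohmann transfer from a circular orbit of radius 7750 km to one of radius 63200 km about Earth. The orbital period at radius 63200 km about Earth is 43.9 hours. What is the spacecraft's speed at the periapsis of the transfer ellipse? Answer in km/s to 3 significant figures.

v = 9.58 km/s

From Kepler's third law T² = 4π²r³/μ at r = 63200 km, T = 43.9 hours = 43.9 × 3600 s = 1.5804×10^5 s: μ = 4π²r³/T² = 3.99004×10^5 km³/s².
Transfer-ellipse semi-major axis a_t = (r₁ + r₂)/2 = (7750 + 63200)/2 = 35475 km.
At periapsis, r = 7750 km.
Vis-viva: v = √[μ(2/r − 1/a_t)] = √[3.99004×10^5 × (2/7750 − 1/35475)] = 9.577 km/s.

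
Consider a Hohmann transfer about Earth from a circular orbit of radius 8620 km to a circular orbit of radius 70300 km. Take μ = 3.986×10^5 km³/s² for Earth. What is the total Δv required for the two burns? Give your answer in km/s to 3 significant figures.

Δv = 3.54 km/s

The Hohmann ellipse has a_t = (r₁ + r₂)/2 = 39460 km.
At r₁ the circular-orbit speed is v₁ = √(μ/r₁) = 6.8000955 km/s.
On the transfer ellipse at r₁, vis-viva equation gives v_p = √[μ(2/r₁ − 1/a_t)] = 9.0764106 km/s.
First burn Δv₁ = |v_p − v₁| = 2.27632 km/s.
Circular speed at r₂: v₂ = √(μ/r₂) = 2.381173 km/s.
Transfer-orbit speed at r₂: v_a = √[μ(2/r₂ − 1/a_t)] = 1.112925 km/s.
Second burn Δv₂ = |v₂ − v_a| = 1.26825 km/s.
Total Δv = Δv₁ + Δv₂ = 3.545 km/s.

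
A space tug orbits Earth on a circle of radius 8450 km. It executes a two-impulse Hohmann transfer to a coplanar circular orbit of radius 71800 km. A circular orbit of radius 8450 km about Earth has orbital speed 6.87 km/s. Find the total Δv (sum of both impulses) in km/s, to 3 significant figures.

Δv = 3.60 km/s

From the circular-orbit relation v² = μ/r at r = 8450 km: μ = v²r = (6.87)² × 8450 = 3.98814×10^5 km³/s².
The Hohmann ellipse has a_t = (r₁ + r₂)/2 = 40125 km.
At r₁ the circular-orbit speed is v₁ = √(μ/r₁) = 6.870 km/s.
Transfer-orbit speed at r₁ (vis-viva): v_p = √[μ(2/r₁ − 1/a_t)] = 9.190 km/s.
First burn Δv₁ = |v_p − v₁| = 2.320 km/s.
Circular speed at r₂: v₂ = √(μ/r₂) = 2.357 km/s.
Transfer-orbit speed at r₂: v_a = √[μ(2/r₂ − 1/a_t)] = 1.082 km/s.
Second burn Δv₂ = |v₂ − v_a| = 1.275 km/s.
Total Δv = Δv₁ + Δv₂ = 3.595 km/s.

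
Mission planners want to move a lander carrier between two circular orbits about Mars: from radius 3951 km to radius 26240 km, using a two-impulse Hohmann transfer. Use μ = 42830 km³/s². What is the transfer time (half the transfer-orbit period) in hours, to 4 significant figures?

Semi-major axis of the transfer orbit: a_t = (3951 + 26240)/2 = 15095.5 km.
Half the transfer-orbit period gives t = π√(a_t³/μ) = 28154 s.
Converting: 28154 s ÷ 3600 s/hour = 7.821 hours.

t = 7.821 hours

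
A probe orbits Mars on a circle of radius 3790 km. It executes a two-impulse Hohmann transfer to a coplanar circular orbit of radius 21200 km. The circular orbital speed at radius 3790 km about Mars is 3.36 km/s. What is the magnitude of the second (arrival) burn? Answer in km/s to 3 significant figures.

Δv₂ = 0.638 km/s

From the circular-orbit relation v² = μ/r at r = 3790 km: μ = v²r = (3.36)² × 3790 = 42787.6 km³/s².
Transfer-ellipse semi-major axis a_t = (r₁ + r₂)/2 = (3790 + 21200)/2 = 12495 km.
On the circular orbit at r = 21200 km, v_c = √(μ/r) = 1.42066 km/s.
Transfer-orbit speed at the same r (vis-viva, a = a_t): v_t = √[μ(2/r − 1/a_t)] = 0.782424 km/s.
Δv₂ = |v_t − v_c| = |0.782424 − 1.42066| = 0.6382 km/s.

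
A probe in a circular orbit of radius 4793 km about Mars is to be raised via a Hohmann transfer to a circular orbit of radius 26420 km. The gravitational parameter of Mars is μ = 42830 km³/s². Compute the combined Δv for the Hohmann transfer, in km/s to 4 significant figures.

Δv = 1.468 km/s

Semi-major axis of the transfer orbit: a_t = (4793 + 26420)/2 = 15606.5 km.
Circular speed at r₁: v₁ = √(μ/r₁) = √(42830/4793) = 2.9893 km/s.
Transfer-orbit speed at r₁ (vis-viva equation): v_p = √[μ(2/r₁ − 1/a_t)] = 3.8894 km/s.
First burn Δv₁ = |v_p − v₁| = 0.9001 km/s.
Circular speed at r₂: v₂ = √(μ/r₂) = 1.2732 km/s.
Transfer-orbit speed at r₂: v_a = √[μ(2/r₂ − 1/a_t)] = 0.70560 km/s.
Second burn Δv₂ = |v₂ − v_a| = 0.5676 km/s.
Δv = Δv₁ + Δv₂ = 0.9001 + 0.5676 = 1.468 km/s.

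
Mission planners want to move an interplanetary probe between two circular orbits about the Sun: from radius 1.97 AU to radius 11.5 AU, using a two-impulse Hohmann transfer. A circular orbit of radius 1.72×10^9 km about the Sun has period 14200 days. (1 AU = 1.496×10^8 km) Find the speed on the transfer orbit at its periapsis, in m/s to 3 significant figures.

v = 27800 m/s

From Kepler's third law T² = 4π²r³/μ at r = 1.72×10^9 km, T = 14200 days = 14200 × 86400 s = 1.22688×10^9 s: μ = 4π²r³/T² = 1.33457×10^11 km³/s².
In km: r₁ = 1.97 × 1.496×10^8 = 2.94712×10^8 km; r₂ = 11.5 × 1.496×10^8 = 1.7204×10^9 km.
Semi-major axis of the transfer orbit: a_t = (2.94712×10^8 + 1.7204×10^9)/2 = 1.007556×10^9 km.
The periapsis of the transfer ellipse is at r = 2.94712×10^8 km.
From the vis-viva equation, v = √[μ(2/r − 1/a_t)] = 27.81 km/s.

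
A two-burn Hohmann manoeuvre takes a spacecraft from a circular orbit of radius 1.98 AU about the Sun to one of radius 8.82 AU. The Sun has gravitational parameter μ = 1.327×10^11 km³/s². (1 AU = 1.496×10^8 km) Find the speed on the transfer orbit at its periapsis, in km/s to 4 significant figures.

In km: r₁ = 1.98 × 1.496×10^8 = 2.96208×10^8 km; r₂ = 8.82 × 1.496×10^8 = 1.319472×10^9 km.
Transfer-ellipse semi-major axis a_t = (r₁ + r₂)/2 = (2.96208×10^8 + 1.319472×10^9)/2 = 8.0784×10^8 km.
At periapsis, r = 2.96208×10^8 km.
Vis-viva: v = √[μ(2/r − 1/a_t)] = √[1.327×10^11 × (2/2.96208×10^8 − 1/8.0784×10^8)] = 27.05 km/s.

v = 27.05 km/s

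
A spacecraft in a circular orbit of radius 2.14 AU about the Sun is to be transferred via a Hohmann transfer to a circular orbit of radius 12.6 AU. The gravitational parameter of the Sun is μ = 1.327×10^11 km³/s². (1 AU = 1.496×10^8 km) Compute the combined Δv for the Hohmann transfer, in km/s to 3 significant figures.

Δv = 10.1 km/s

In km: r₁ = 2.14 × 1.496×10^8 = 3.20144×10^8 km; r₂ = 12.6 × 1.496×10^8 = 1.88496×10^9 km.
Semi-major axis of the transfer orbit: a_t = (3.20144×10^8 + 1.88496×10^9)/2 = 1.102552×10^9 km.
At r₁ the circular-orbit speed is v₁ = √(μ/r₁) = 20.359 km/s.
Transfer-orbit speed at r₁ (vis-viva): v_p = √[μ(2/r₁ − 1/a_t)] = 26.620 km/s.
First burn Δv₁ = |v_p − v₁| = 6.261 km/s.
Circular speed at r₂: v₂ = √(μ/r₂) = 8.390 km/s.
Transfer-orbit speed at r₂: v_a = √[μ(2/r₂ − 1/a_t)] = 4.521 km/s.
Second burn Δv₂ = |v₂ − v_a| = 3.869 km/s.
Total Δv = Δv₁ + Δv₂ = 10.13 km/s.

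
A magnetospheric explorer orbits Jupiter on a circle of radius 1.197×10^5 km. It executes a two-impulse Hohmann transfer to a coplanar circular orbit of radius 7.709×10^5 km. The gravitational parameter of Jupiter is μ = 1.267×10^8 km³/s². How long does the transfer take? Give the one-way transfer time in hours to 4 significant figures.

Transfer-ellipse semi-major axis a_t = (r₁ + r₂)/2 = (1.197×10^5 + 7.709×10^5)/2 = 4.453×10^5 km.
Transfer time t = π√(a_t³/μ) = π√((4.453×10^5)³ / 1.267×10^8) = 82940 s.
Converting: 82940 s ÷ 3600 s/hour = 23.04 hours.

t = 23.04 hours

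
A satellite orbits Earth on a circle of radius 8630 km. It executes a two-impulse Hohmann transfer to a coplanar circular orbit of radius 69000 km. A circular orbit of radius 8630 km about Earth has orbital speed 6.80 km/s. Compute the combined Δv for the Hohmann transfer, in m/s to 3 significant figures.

From the circular-orbit relation v² = μ/r at r = 8630 km: μ = v²r = (6.80)² × 8630 = 3.99051×10^5 km³/s².
The Hohmann ellipse has a_t = (r₁ + r₂)/2 = 38815 km.
At r₁ the circular-orbit speed is v₁ = √(μ/r₁) = 6.800 km/s.
Transfer-orbit speed at r₁ (vis-viva equation): v_p = √[μ(2/r₁ − 1/a_t)] = 9.066 km/s.
First burn Δv₁ = |v_p − v₁| = 2.266 km/s.
Circular speed at r₂: v₂ = √(μ/r₂) = 2.405 km/s.
Transfer-orbit speed at r₂: v_a = √[μ(2/r₂ − 1/a_t)] = 1.134 km/s.
Second burn Δv₂ = |v₂ − v_a| = 1.271 km/s.
Δv = Δv₁ + Δv₂ = 2.266 + 1.271 = 3.537 km/s.

Δv = 3540 m/s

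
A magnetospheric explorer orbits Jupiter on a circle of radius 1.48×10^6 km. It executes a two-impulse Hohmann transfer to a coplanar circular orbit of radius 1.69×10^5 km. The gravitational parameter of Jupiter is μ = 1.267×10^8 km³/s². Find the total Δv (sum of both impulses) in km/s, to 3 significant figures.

Semi-major axis of the transfer orbit: a_t = (1.480×10^6 + 1.690×10^5)/2 = 8.245×10^5 km.
Circular speed at r₁: v₁ = √(μ/r₁) = √(1.267×10^8/1.480×10^6) = 9.25246 km/s.
Transfer-orbit speed at r₁ (vis-viva): v_a = √[μ(2/r₁ − 1/a_t)] = 4.18895 km/s.
First burn Δv₁ = |v_a − v₁| = 5.064 km/s.
At r₂, v₂ = √(μ/r₂) = 27.3807 km/s.
Transfer-orbit speed at r₂: v_p = √[μ(2/r₂ − 1/a_t)] = 36.6843 km/s.
Second burn Δv₂ = |v₂ − v_p| = 9.304 km/s.
Δv = Δv₁ + Δv₂ = 5.064 + 9.304 = 14.37 km/s.

Δv = 14.4 km/s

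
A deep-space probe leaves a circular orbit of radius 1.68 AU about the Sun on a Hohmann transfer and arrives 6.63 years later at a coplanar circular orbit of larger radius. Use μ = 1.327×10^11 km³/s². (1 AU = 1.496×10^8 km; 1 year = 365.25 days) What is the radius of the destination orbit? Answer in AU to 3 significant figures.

r₂ = 9.52 AU

In km: r₁ = 1.68 × 1.496×10^8 = 2.51328×10^8 km.
Transfer time t = 6.63 years × 365.25 × 86400 s = 2.09226888×10^8 s, and t = π√(a_t³/μ).
So a_t = (μ t²/π²)^(1/3) = (1.327×10^11 × (2.09226888×10^8)² / π²)^(1/3) = 8.3805×10^8 km.
Since a_t = (r₁ + r₂)/2, r₂ = 2a_t − r₁ = 2×8.3805×10^8 − 2.51328×10^8 = 1.424772×10^9 km.
In AU: r₂ = 1.424772×10^9 / 1.496×10^8 = 9.52 AU.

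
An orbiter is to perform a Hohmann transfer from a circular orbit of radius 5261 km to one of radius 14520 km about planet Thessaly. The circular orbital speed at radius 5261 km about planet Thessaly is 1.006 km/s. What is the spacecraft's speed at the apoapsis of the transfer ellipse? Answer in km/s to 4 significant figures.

v = 0.4416 km/s

From the circular-orbit relation v² = μ/r at r = 5261 km: μ = v²r = (1.006)² × 5261 = 5324.32 km³/s².
Transfer-ellipse semi-major axis a_t = (r₁ + r₂)/2 = (5261 + 14520)/2 = 9890.5 km.
At apoapsis, r = 14520 km.
From the vis-viva equation, v = √[μ(2/r − 1/a_t)] = 0.4416 km/s.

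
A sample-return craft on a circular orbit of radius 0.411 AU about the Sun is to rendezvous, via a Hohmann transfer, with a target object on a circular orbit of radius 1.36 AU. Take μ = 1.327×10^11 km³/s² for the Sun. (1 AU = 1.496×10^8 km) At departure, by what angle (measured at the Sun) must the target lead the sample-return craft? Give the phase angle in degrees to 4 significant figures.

φ = 85.43°

In km: r₁ = 0.411 × 1.496×10^8 = 6.14856×10^7 km; r₂ = 1.36 × 1.496×10^8 = 2.03456×10^8 km.
Transfer-ellipse semi-major axis a_t = (r₁ + r₂)/2 = (6.14856×10^7 + 2.03456×10^8)/2 = 1.324708×10^8 km.
Transfer time t = π√(a_t³/μ) = 1.3149×10^7 s.
The target's mean motion on its circular orbit is ω₂ = √(μ/r₂³) = 1.2552×10^-7 rad/s.
Angle swept by the target during transfer: ω₂·t = 1.6505 rad = 94.57°.
Arrival is 180° from departure on the ellipse, so φ = 180° − 94.57° = 85.43°.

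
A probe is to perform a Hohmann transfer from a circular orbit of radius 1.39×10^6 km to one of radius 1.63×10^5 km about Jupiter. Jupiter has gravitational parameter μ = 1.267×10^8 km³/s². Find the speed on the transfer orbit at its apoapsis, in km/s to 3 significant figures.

Semi-major axis of the transfer orbit: a_t = (1.390×10^6 + 1.630×10^5)/2 = 7.765×10^5 km.
At apoapsis, r = 1.390×10^6 km.
From the vis-viva equation, v = √[μ(2/r − 1/a_t)] = 4.374 km/s.

v = 4.37 km/s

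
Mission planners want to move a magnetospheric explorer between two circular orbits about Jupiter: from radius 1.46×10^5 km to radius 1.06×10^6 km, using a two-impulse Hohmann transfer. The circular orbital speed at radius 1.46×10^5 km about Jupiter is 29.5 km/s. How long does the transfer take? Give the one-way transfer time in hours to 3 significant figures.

From the circular-orbit relation v² = μ/r at r = 1.46×10^5 km: μ = v²r = (29.5)² × 1.46×10^5 = 1.27056×10^8 km³/s².
The Hohmann ellipse has a_t = (r₁ + r₂)/2 = 6.030×10^5 km.
Transfer time t = π√(a_t³/μ) = π√((6.030×10^5)³ / 1.27056×10^8) = 1.3051×10^5 s.
Converting: 1.3051×10^5 s ÷ 3600 s/hour = 36.3 hours.

t = 36.3 hours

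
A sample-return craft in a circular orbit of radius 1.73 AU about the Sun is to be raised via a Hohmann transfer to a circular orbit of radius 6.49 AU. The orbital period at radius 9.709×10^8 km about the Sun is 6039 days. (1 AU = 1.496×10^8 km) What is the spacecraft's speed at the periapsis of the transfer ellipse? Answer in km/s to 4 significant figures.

v = 28.46 km/s

From Kepler's third law T² = 4π²r³/μ at r = 9.709×10^8 km, T = 6039 days = 6039 × 86400 s = 5.217696×10^8 s: μ = 4π²r³/T² = 1.32717×10^11 km³/s².
In km: r₁ = 1.73 × 1.496×10^8 = 2.58808×10^8 km; r₂ = 6.49 × 1.496×10^8 = 9.70904×10^8 km.
The Hohmann ellipse has a_t = (r₁ + r₂)/2 = 6.14856×10^8 km.
At periapsis, r = 2.58808×10^8 km.
Vis-viva: v = √[μ(2/r − 1/a_t)] = √[1.32717×10^11 × (2/2.58808×10^8 − 1/6.14856×10^8)] = 28.46 km/s.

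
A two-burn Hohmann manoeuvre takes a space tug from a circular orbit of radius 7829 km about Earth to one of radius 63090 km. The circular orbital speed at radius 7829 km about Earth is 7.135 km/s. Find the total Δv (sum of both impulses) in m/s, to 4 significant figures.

Δv = 3715 m/s

From the circular-orbit relation v² = μ/r at r = 7829 km: μ = v²r = (7.135)² × 7829 = 3.98560×10^5 km³/s².
The Hohmann ellipse has a_t = (r₁ + r₂)/2 = 35459.5 km.
At r₁ the circular-orbit speed is v₁ = √(μ/r₁) = 7.1350 km/s.
On the transfer ellipse at r₁, vis-viva gives v_p = √[μ(2/r₁ − 1/a_t)] = 9.5172 km/s.
First burn Δv₁ = |v_p − v₁| = 2.3822 km/s.
Circular speed at r₂: v₂ = √(μ/r₂) = 2.5134 km/s.
Transfer-orbit speed at r₂: v_a = √[μ(2/r₂ − 1/a_t)] = 1.1810 km/s.
Second burn Δv₂ = |v₂ − v_a| = 1.3324 km/s.
Δv = Δv₁ + Δv₂ = 2.3822 + 1.3324 = 3.715 km/s.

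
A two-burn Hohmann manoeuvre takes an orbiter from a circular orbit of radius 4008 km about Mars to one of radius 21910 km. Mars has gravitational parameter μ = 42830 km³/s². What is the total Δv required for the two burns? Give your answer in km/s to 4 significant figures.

Δv = 1.602 km/s

The Hohmann ellipse has a_t = (r₁ + r₂)/2 = 12959 km.
Circular speed at r₁: v₁ = √(μ/r₁) = √(42830/4008) = 3.2690 km/s.
Transfer-orbit speed at r₁ (v² = μ(2/r − 1/a)): v_p = √[μ(2/r₁ − 1/a_t)] = 4.2506 km/s.
First burn Δv₁ = |v_p − v₁| = 0.9816 km/s.
Circular speed at r₂: v₂ = √(μ/r₂) = 1.39815 km/s.
Transfer-orbit speed at r₂: v_a = √[μ(2/r₂ − 1/a_t)] = 0.777555 km/s.
Second burn Δv₂ = |v₂ − v_a| = 0.6206 km/s.
Total Δv = Δv₁ + Δv₂ = 1.602 km/s.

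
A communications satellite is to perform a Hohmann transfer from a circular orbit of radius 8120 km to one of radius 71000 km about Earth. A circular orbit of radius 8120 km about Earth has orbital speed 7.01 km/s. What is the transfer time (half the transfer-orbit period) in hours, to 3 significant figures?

t = 10.9 hours

From the circular-orbit relation v² = μ/r at r = 8120 km: μ = v²r = (7.01)² × 8120 = 3.99018×10^5 km³/s².
The Hohmann ellipse has a_t = (r₁ + r₂)/2 = 39560 km.
Transfer time t = π√(a_t³/μ) = π√((39560)³ / 3.99018×10^5) = 39130 s.
Converting: 39130 s ÷ 3600 s/hour = 10.9 hours.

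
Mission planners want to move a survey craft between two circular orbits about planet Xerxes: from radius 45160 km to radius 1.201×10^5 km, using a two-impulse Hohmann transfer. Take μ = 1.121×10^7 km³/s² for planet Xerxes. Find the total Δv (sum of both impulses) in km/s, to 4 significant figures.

Δv = 5.758 km/s

Transfer-ellipse semi-major axis a_t = (r₁ + r₂)/2 = (45160 + 1.201×10^5)/2 = 82630 km.
At r₁ the circular-orbit speed is v₁ = √(μ/r₁) = 15.7553 km/s.
On the transfer ellipse at r₁, vis-viva gives v_p = √[μ(2/r₁ − 1/a_t)] = 18.9945 km/s.
First burn Δv₁ = |v_p − v₁| = 3.239 km/s.
Circular speed at r₂: v₂ = √(μ/r₂) = 9.661 km/s.
Transfer-orbit speed at r₂: v_a = √[μ(2/r₂ − 1/a_t)] = 7.142 km/s.
Second burn Δv₂ = |v₂ − v_a| = 2.519 km/s.
Total Δv = Δv₁ + Δv₂ = 5.758 km/s.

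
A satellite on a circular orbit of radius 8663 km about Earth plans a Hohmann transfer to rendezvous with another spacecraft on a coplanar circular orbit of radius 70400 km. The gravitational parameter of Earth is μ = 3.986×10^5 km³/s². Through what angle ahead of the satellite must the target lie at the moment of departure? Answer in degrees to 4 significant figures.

φ = 104.3°

The Hohmann ellipse has a_t = (r₁ + r₂)/2 = 39531.5 km.
Transfer time t = π√(a_t³/μ) = 39110 s.
The target's mean motion on its circular orbit is ω₂ = √(μ/r₂³) = 3.380×10^-5 rad/s.
Angle swept by the target during transfer: ω₂·t = 1.3219 rad = 75.74°.
Arrival is 180° from departure on the ellipse, so φ = 180° − 75.74° = 104.3°.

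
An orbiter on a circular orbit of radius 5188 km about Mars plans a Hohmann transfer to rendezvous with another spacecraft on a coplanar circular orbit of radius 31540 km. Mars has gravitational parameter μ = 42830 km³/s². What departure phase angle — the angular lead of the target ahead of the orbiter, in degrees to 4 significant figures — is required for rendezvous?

φ = 100.0°

Semi-major axis of the transfer orbit: a_t = (5188 + 31540)/2 = 18364 km.
The half-period of the transfer ellipse is t = π√(a_t³/μ) = 37776.9 s.
The target's mean motion on its circular orbit is ω₂ = √(μ/r₂³) = 3.69472×10^-5 rad/s.
Angle swept by the target during transfer: ω₂·t = 1.3958 rad = 79.97°.
The orbiter traverses 180° on the transfer ellipse, so the target must lead by 180° − 79.97° = 100.0°.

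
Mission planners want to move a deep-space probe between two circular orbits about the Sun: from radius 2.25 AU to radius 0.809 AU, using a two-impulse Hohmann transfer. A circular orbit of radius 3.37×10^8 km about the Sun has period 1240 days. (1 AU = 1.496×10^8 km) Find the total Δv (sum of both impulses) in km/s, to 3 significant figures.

From Kepler's third law T² = 4π²r³/μ at r = 3.37×10^8 km, T = 1240 days = 1240 × 86400 s = 1.07136×10^8 s: μ = 4π²r³/T² = 1.31637×10^11 km³/s².
In km: r₁ = 2.25 × 1.496×10^8 = 3.366×10^8 km; r₂ = 0.809 × 1.496×10^8 = 1.210264×10^8 km.
Transfer-ellipse semi-major axis a_t = (r₁ + r₂)/2 = (3.366×10^8 + 1.210264×10^8)/2 = 2.288132×10^8 km.
Circular speed at r₁: v₁ = √(μ/r₁) = √(1.31637×10^11/3.366×10^8) = 19.7757 km/s.
On the transfer ellipse at r₁, vis-viva gives v_a = √[μ(2/r₁ − 1/a_t)] = 14.3824 km/s.
First burn Δv₁ = |v_a − v₁| = 5.393 km/s.
At r₂, v₂ = √(μ/r₂) = 32.980 km/s.
Transfer-orbit speed at r₂: v_p = √[μ(2/r₂ − 1/a_t)] = 40.001 km/s.
Second burn Δv₂ = |v₂ − v_p| = 7.021 km/s.
Total Δv = Δv₁ + Δv₂ = 12.41 km/s.

Δv = 12.4 km/s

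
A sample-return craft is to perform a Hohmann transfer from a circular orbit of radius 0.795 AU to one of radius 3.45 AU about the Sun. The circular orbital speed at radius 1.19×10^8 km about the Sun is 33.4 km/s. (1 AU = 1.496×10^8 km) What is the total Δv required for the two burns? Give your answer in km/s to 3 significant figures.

Δv = 15.4 km/s

From the circular-orbit relation v² = μ/r at r = 1.19×10^8 km: μ = v²r = (33.4)² × 1.19×10^8 = 1.32752×10^11 km³/s².
In km: r₁ = 0.795 × 1.496×10^8 = 1.18932×10^8 km; r₂ = 3.45 × 1.496×10^8 = 5.1612×10^8 km.
The Hohmann ellipse has a_t = (r₁ + r₂)/2 = 3.17526×10^8 km.
At r₁ the circular-orbit speed is v₁ = √(μ/r₁) = 33.410 km/s.
Transfer-orbit speed at r₁ (v² = μ(2/r − 1/a)): v_p = √[μ(2/r₁ − 1/a_t)] = 42.595 km/s.
First burn Δv₁ = |v_p − v₁| = 9.185 km/s.
At r₂, v₂ = √(μ/r₂) = 16.0378 km/s.
Transfer-orbit speed at r₂: v_a = √[μ(2/r₂ − 1/a_t)] = 9.81532 km/s.
Second burn Δv₂ = |v₂ − v_a| = 6.222 km/s.
Total Δv = Δv₁ + Δv₂ = 15.41 km/s.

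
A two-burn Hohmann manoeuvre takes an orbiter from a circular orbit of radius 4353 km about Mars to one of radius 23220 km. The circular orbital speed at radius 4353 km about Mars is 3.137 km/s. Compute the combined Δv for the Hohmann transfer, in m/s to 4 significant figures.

Δv = 1529 m/s

From the circular-orbit relation v² = μ/r at r = 4353 km: μ = v²r = (3.137)² × 4353 = 42836.9 km³/s².
Transfer-ellipse semi-major axis a_t = (r₁ + r₂)/2 = (4353 + 23220)/2 = 13786.5 km.
At r₁ the circular-orbit speed is v₁ = √(μ/r₁) = 3.1370 km/s.
Transfer-orbit speed at r₁ (v² = μ(2/r − 1/a)): v_p = √[μ(2/r₁ − 1/a_t)] = 4.0712 km/s.
First burn Δv₁ = |v_p − v₁| = 0.9342 km/s.
Circular speed at r₂: v₂ = √(μ/r₂) = 1.3582 km/s.
Transfer-orbit speed at r₂: v_a = √[μ(2/r₂ − 1/a_t)] = 0.76321 km/s.
Second burn Δv₂ = |v₂ − v_a| = 0.5950 km/s.
Total Δv = Δv₁ + Δv₂ = 1.529 km/s.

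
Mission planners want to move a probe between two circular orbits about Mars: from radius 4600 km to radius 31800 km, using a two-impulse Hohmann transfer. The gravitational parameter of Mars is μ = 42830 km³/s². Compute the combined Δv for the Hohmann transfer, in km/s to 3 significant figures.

Δv = 1.56 km/s

Semi-major axis of the transfer orbit: a_t = (4600 + 31800)/2 = 18200 km.
Circular speed at r₁: v₁ = √(μ/r₁) = √(42830/4600) = 3.051 km/s.
On the transfer ellipse at r₁, vis-viva equation gives v_p = √[μ(2/r₁ − 1/a_t)] = 4.033 km/s.
First burn Δv₁ = |v_p − v₁| = 0.9820 km/s.
At r₂, v₂ = √(μ/r₂) = 1.16054 km/s.
Transfer-orbit speed at r₂: v_a = √[μ(2/r₂ − 1/a_t)] = 0.583450 km/s.
Second burn Δv₂ = |v₂ − v_a| = 0.5771 km/s.
Total Δv = Δv₁ + Δv₂ = 1.559 km/s.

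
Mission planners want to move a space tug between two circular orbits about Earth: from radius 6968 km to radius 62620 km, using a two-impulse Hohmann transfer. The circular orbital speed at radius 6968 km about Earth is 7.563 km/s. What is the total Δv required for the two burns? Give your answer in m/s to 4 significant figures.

Δv = 3977 m/s

From the circular-orbit relation v² = μ/r at r = 6968 km: μ = v²r = (7.563)² × 6968 = 3.98562×10^5 km³/s².
Transfer-ellipse semi-major axis a_t = (r₁ + r₂)/2 = (6968 + 62620)/2 = 34794 km.
At r₁ the circular-orbit speed is v₁ = √(μ/r₁) = 7.5630 km/s.
Transfer-orbit speed at r₁ (v² = μ(2/r − 1/a)): v_p = √[μ(2/r₁ − 1/a_t)] = 10.146 km/s.
First burn Δv₁ = |v_p − v₁| = 2.583 km/s.
At r₂, v₂ = √(μ/r₂) = 2.523 km/s.
Transfer-orbit speed at r₂: v_a = √[μ(2/r₂ − 1/a_t)] = 1.129 km/s.
Second burn Δv₂ = |v₂ − v_a| = 1.394 km/s.
Total Δv = Δv₁ + Δv₂ = 3.977 km/s.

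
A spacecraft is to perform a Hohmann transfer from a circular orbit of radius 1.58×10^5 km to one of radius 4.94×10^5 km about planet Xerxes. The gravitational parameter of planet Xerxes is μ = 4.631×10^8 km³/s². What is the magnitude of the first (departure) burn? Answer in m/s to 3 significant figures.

Δv₁ = 12500 m/s

Semi-major axis of the transfer orbit: a_t = (1.580×10^5 + 4.940×10^5)/2 = 3.260×10^5 km.
On the circular orbit at r = 1.580×10^5 km, v_c = √(μ/r) = 54.1388 km/s.
Vis-viva on the transfer ellipse at r = 1.580×10^5 km gives v_t = √[μ(2/r − 1/a_t)] = 66.6444 km/s.
Δv₁ = |v_t − v_c| = |66.6444 − 54.1388| = 12.51 km/s.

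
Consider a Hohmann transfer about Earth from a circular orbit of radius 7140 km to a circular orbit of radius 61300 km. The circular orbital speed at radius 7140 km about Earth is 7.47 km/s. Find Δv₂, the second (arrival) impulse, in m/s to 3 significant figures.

Δv₂ = 1380 m/s

From the circular-orbit relation v² = μ/r at r = 7140 km: μ = v²r = (7.47)² × 7140 = 3.98418×10^5 km³/s².
Semi-major axis of the transfer orbit: a_t = (7140 + 61300)/2 = 34220 km.
On the circular orbit at r = 61300 km, v_c = √(μ/r) = 2.5494 km/s.
Transfer-orbit speed at the same r (vis-viva, a = a_t): v_t = √[μ(2/r − 1/a_t)] = 1.1645 km/s.
Δv₂ = |v_t − v_c| = |1.1645 − 2.5494| = 1.385 km/s.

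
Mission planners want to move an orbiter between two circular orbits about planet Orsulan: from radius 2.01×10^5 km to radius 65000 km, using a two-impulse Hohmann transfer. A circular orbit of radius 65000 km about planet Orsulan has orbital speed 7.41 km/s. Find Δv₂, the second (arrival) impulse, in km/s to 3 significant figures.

Δv₂ = 1.70 km/s

From the circular-orbit relation v² = μ/r at r = 65000 km: μ = v²r = (7.41)² × 65000 = 3.56903×10^6 km³/s².
The Hohmann ellipse has a_t = (r₁ + r₂)/2 = 1.330×10^5 km.
Circular speed at r = 65000 km: v_c = √(μ/r) = 7.410 km/s.
Vis-viva on the transfer ellipse at r = 65000 km gives v_t = √[μ(2/r − 1/a_t)] = 9.109 km/s.
Δv₂ = |v_t − v_c| = |9.109 − 7.410| = 1.699 km/s.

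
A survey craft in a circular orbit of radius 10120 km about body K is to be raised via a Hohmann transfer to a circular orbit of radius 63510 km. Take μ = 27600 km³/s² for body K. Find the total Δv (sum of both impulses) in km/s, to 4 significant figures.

The Hohmann ellipse has a_t = (r₁ + r₂)/2 = 36815 km.
Circular speed at r₁: v₁ = √(μ/r₁) = √(27600/10120) = 1.65145 km/s.
Transfer-orbit speed at r₁ (vis-viva equation): v_p = √[μ(2/r₁ − 1/a_t)] = 2.16907 km/s.
First burn Δv₁ = |v_p − v₁| = 0.5176 km/s.
At r₂, v₂ = √(μ/r₂) = 0.6592 km/s.
Transfer-orbit speed at r₂: v_a = √[μ(2/r₂ − 1/a_t)] = 0.3456 km/s.
Second burn Δv₂ = |v₂ − v_a| = 0.3136 km/s.
Δv = Δv₁ + Δv₂ = 0.5176 + 0.3136 = 0.8312 km/s.

Δv = 0.8312 km/s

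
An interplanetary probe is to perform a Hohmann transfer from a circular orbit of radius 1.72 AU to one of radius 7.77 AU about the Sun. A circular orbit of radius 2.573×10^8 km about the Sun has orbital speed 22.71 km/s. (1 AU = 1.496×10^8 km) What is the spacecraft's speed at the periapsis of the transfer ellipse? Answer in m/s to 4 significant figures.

v = 29060 m/s

From the circular-orbit relation v² = μ/r at r = 2.573×10^8 km: μ = v²r = (22.71)² × 2.573×10^8 = 1.32701×10^11 km³/s².
In km: r₁ = 1.72 × 1.496×10^8 = 2.57312×10^8 km; r₂ = 7.77 × 1.496×10^8 = 1.162392×10^9 km.
Transfer-ellipse semi-major axis a_t = (r₁ + r₂)/2 = (2.57312×10^8 + 1.162392×10^9)/2 = 7.09852×10^8 km.
The periapsis of the transfer ellipse is at r = 2.57312×10^8 km.
Vis-viva: v = √[μ(2/r − 1/a_t)] = √[1.32701×10^11 × (2/2.57312×10^8 − 1/7.09852×10^8)] = 29.06 km/s.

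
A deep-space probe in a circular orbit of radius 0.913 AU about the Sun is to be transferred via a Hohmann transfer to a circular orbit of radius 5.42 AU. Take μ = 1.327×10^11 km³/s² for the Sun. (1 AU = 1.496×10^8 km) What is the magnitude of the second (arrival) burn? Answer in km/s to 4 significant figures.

Δv₂ = 5.924 km/s

In km: r₁ = 0.913 × 1.496×10^8 = 1.365848×10^8 km; r₂ = 5.42 × 1.496×10^8 = 8.10832×10^8 km.
The Hohmann ellipse has a_t = (r₁ + r₂)/2 = 4.737084×10^8 km.
Circular speed at r = 8.10832×10^8 km: v_c = √(μ/r) = 12.793 km/s.
Transfer-orbit speed at the same r (vis-viva, a = a_t): v_t = √[μ(2/r − 1/a_t)] = 6.8694 km/s.
Δv₂ = |v_t − v_c| = |6.8694 − 12.793| = 5.924 km/s.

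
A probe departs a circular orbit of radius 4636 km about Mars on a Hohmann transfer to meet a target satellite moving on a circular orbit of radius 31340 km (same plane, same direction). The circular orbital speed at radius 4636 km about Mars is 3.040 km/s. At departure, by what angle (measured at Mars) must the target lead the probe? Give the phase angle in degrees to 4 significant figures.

From the circular-orbit relation v² = μ/r at r = 4636 km: μ = v²r = (3.040)² × 4636 = 42844.1 km³/s².
The Hohmann ellipse has a_t = (r₁ + r₂)/2 = 17988 km.
Transfer time t = π√(a_t³/μ) = 36620 s.
The target's mean motion on its circular orbit is ω₂ = √(μ/r₂³) = 3.731×10^-5 rad/s.
Angle swept by the target during transfer: ω₂·t = 1.366 rad = 78.27°.
Arrival is 180° from departure on the ellipse, so φ = 180° − 78.27° = 101.7°.

φ = 101.7°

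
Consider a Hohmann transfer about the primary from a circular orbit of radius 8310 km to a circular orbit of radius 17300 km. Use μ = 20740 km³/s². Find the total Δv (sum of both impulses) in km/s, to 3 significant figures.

Δv = 0.469 km/s

Transfer-ellipse semi-major axis a_t = (r₁ + r₂)/2 = (8310 + 17300)/2 = 12805 km.
Circular speed at r₁: v₁ = √(μ/r₁) = √(20740/8310) = 1.579806 km/s.
On the transfer ellipse at r₁, vis-viva equation gives v_p = √[μ(2/r₁ − 1/a_t)] = 1.836272 km/s.
First burn Δv₁ = |v_p − v₁| = 0.25647 km/s.
Circular speed at r₂: v₂ = √(μ/r₂) = 1.09492 km/s.
Transfer-orbit speed at r₂: v_a = √[μ(2/r₂ − 1/a_t)] = 0.882048 km/s.
Second burn Δv₂ = |v₂ − v_a| = 0.21287 km/s.
Δv = Δv₁ + Δv₂ = 0.25647 + 0.21287 = 0.4693 km/s.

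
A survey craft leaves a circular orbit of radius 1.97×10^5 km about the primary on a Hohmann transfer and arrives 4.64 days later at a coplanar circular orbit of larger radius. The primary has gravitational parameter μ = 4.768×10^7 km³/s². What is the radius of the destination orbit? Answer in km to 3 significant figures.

r₂ = 1.64×10^6 km

Transfer time t = 4.64 days = 4.00896×10^5 s, and t = π√(a_t³/μ).
So a_t = (μ t²/π²)^(1/3) = (4.768×10^7 × (4.00896×10^5)² / π²)^(1/3) = 9.1911×10^5 km.
Since a_t = (r₁ + r₂)/2, r₂ = 2a_t − r₁ = 2×9.1911×10^5 − 1.970×10^5 = 1.64122×10^6 km.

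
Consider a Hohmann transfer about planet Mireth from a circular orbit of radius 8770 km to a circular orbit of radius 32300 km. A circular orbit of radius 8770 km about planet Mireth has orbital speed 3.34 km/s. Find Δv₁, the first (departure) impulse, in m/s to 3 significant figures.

Δv₁ = 849 m/s

From the circular-orbit relation v² = μ/r at r = 8770 km: μ = v²r = (3.34)² × 8770 = 97834.6 km³/s².
The Hohmann ellipse has a_t = (r₁ + r₂)/2 = 20535 km.
Circular speed at r = 8770 km: v_c = √(μ/r) = 3.3400 km/s.
Vis-viva on the transfer ellipse at r = 8770 km gives v_t = √[μ(2/r − 1/a_t)] = 4.1889 km/s.
Δv₁ = |v_t − v_c| = |4.1889 − 3.3400| = 0.8489 km/s.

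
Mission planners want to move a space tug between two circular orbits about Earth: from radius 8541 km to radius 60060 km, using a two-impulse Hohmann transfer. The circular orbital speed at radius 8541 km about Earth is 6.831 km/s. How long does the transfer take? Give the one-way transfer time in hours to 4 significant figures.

From the circular-orbit relation v² = μ/r at r = 8541 km: μ = v²r = (6.831)² × 8541 = 3.98545×10^5 km³/s².
Transfer-ellipse semi-major axis a_t = (r₁ + r₂)/2 = (8541 + 60060)/2 = 34300.5 km.
Half the transfer-orbit period gives t = π√(a_t³/μ) = 31610 s.
Converting: 31610 s ÷ 3600 s/hour = 8.781 hours.

t = 8.781 hours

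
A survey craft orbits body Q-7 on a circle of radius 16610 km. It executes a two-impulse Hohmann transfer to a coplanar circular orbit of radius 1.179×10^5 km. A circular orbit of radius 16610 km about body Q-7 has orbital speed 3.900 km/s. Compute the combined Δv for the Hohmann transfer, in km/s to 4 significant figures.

Δv = 2.000 km/s

From the circular-orbit relation v² = μ/r at r = 16610 km: μ = v²r = (3.900)² × 16610 = 2.52638×10^5 km³/s².
Semi-major axis of the transfer orbit: a_t = (16610 + 1.179×10^5)/2 = 67255 km.
At r₁ the circular-orbit speed is v₁ = √(μ/r₁) = 3.900 km/s.
Transfer-orbit speed at r₁ (v² = μ(2/r − 1/a)): v_p = √[μ(2/r₁ − 1/a_t)] = 5.164 km/s.
First burn Δv₁ = |v_p − v₁| = 1.264 km/s.
Circular speed at r₂: v₂ = √(μ/r₂) = 1.46384 km/s.
Transfer-orbit speed at r₂: v_a = √[μ(2/r₂ − 1/a_t)] = 0.727470 km/s.
Second burn Δv₂ = |v₂ − v_a| = 0.7364 km/s.
Δv = Δv₁ + Δv₂ = 1.264 + 0.7364 = 2.000 km/s.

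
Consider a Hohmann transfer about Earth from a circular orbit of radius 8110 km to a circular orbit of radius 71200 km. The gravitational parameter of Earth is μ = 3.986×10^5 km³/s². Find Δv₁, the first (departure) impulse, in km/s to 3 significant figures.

Transfer-ellipse semi-major axis a_t = (r₁ + r₂)/2 = (8110 + 71200)/2 = 39655 km.
Circular speed at r = 8110 km: v_c = √(μ/r) = 7.011 km/s.
Transfer-orbit speed at the same r (vis-viva, a = a_t): v_t = √[μ(2/r − 1/a_t)] = 9.394 km/s.
Δv₁ = |v_t − v_c| = |9.394 − 7.011| = 2.383 km/s.

Δv₁ = 2.38 km/s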